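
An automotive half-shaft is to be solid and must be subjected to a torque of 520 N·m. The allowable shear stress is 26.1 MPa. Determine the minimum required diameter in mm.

For a solid shaft τ_max = 16T/(πd³), so d = (16T/(π τ_allow))^(1/3) = (16·520.0/(π·2.61×10^7))^(1/3) = 0.04664 m.

46.6 mm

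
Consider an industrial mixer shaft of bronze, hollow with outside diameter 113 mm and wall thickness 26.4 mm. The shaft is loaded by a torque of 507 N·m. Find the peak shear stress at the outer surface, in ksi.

0.282 ksi

J = π(d_o⁴ − d_i⁴)/32 = π(0.113⁴ − 0.0602⁴)/32 = 1.472×10^-5 m⁴.
τ_max = T·r/J = 507.0 × 0.0565 / 1.472×10^-5 = 1.946×10^6 Pa.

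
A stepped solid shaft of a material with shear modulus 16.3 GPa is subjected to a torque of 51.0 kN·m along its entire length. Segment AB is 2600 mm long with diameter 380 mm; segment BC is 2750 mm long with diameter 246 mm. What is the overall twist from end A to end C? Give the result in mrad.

J_AB = π(0.380)⁴/32 = 2.05×10^-3 m⁴; J_BC = π(0.246)⁴/32 = 3.60×10^-4 m⁴.
θ = (T/G)·Σ L_i/J_i = (51000/16.3×10⁹)·(2.60/2.05×10^-3 + 2.75/3.60×10^-4) = 0.02791 rad.

27.9 mrad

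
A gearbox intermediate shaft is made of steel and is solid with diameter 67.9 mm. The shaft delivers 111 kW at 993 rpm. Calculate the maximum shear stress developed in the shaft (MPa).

ω = 2π·993/60 = 104.0 rad/s, so T = P/ω = 111×10³ / 104.0 = 1067 N·m.
J = πd⁴/32 = π(0.0679)⁴/32 = 2.087×10^-6 m⁴.
τ_max = T·r/J = 1067 × 0.0340 / 2.087×10^-6 = 1.737×10^7 Pa.

17.4 MPa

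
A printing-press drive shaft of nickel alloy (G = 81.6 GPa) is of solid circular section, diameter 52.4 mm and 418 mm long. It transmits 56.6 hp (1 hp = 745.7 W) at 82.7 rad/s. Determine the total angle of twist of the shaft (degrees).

0.202°

ω = 82.7 rad/s, so T = P/ω = 56.6×745.7 / 82.70 = 510.4 N·m.
J = πd⁴/32 = π(0.0524)⁴/32 = 7.402×10^-7 m⁴.
θ = T·L/(G·J) = 510.4 × 0.418 / (81.6×10⁹ × 7.402×10^-7) = 3.532×10^-3 rad.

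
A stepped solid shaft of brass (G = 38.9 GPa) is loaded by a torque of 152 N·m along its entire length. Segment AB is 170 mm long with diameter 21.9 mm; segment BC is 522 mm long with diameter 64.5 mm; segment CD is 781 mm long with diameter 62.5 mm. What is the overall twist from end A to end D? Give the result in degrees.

J_AB = π(0.0219)⁴/32 = 2.26×10^-8 m⁴; J_BC = π(0.0645)⁴/32 = 1.70×10^-6 m⁴; J_CD = π(0.0625)⁴/32 = 1.50×10^-6 m⁴.
θ = (T/G)·Σ L_i/J_i = (152.0/38.9×10⁹)·(0.170/2.26×10^-8 + 0.522/1.70×10^-6 + 0.781/1.50×10^-6) = 0.03265 rad.

1.87°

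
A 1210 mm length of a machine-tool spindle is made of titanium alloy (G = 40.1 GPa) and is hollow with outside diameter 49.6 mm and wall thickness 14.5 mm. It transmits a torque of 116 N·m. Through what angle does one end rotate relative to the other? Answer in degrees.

0.348°

J = π(d_o⁴ − d_i⁴)/32 = π(0.0496⁴ − 0.0206⁴)/32 = 5.765×10^-7 m⁴.
θ = T·L/(G·J) = 116.0 × 1.21 / (40.1×10⁹ × 5.765×10^-7) = 6.071×10^-3 rad.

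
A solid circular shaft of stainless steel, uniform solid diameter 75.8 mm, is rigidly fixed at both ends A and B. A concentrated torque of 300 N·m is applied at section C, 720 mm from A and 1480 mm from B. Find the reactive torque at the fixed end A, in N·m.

With uniform GJ and both ends fixed, compatibility θ_AC = θ_CB gives T_A·a = T_B·b, together with T_A + T_B = T₀.
T_A = T₀·b/(a+b) = 300.0·1480/2200 = 201.8 N·m; T_B = 98.18 N·m.

202 N·m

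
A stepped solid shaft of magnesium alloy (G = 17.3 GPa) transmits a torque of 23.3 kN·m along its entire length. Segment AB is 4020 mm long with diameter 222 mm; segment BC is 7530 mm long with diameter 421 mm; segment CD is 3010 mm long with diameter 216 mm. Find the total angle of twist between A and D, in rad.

0.0450 rad

J_AB = π(0.222)⁴/32 = 2.38×10^-4 m⁴; J_BC = π(0.421)⁴/32 = 3.08×10^-3 m⁴; J_CD = π(0.216)⁴/32 = 2.14×10^-4 m⁴.
θ = (T/G)·Σ L_i/J_i = (23300/17.3×10⁹)·(4.02/2.38×10^-4 + 7.53/3.08×10^-3 + 3.01/2.14×10^-4) = 0.04496 rad.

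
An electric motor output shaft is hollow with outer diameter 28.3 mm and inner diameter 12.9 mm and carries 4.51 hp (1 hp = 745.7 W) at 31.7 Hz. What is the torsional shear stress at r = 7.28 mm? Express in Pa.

2.04e6 Pa

ω = 2π·31.7 = 199.2 rad/s, so T = P/ω = 4.51×745.7 / 199.2 = 16.89 N·m.
J = π(d_o⁴ − d_i⁴)/32 = π(0.0283⁴ − 0.0129⁴)/32 = 6.025×10^-8 m⁴.
Shear stress varies linearly with radius: τ = T·r/J = 16.89 × 0.00728 / 6.025×10^-8 = 2.040×10^6 Pa.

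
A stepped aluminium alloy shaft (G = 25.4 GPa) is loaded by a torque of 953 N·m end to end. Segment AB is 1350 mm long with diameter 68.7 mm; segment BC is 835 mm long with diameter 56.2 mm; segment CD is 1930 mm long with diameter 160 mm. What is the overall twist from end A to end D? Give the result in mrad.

J_AB = π(0.0687)⁴/32 = 2.19×10^-6 m⁴; J_BC = π(0.0562)⁴/32 = 9.79×10^-7 m⁴; J_CD = π(0.160)⁴/32 = 6.43×10^-5 m⁴.
θ = (T/G)·Σ L_i/J_i = (953.0/25.4×10⁹)·(1.35/2.19×10^-6 + 0.835/9.79×10^-7 + 1.93/6.43×10^-5) = 0.05628 rad.

56.3 mrad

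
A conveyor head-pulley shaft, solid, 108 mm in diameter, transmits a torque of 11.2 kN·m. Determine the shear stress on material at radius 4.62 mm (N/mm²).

J = πd⁴/32 = π(0.108)⁴/32 = 1.336×10^-5 m⁴.
Shear stress varies linearly with radius: τ = T·r/J = 11200 × 0.00462 / 1.336×10^-5 = 3.874×10^6 Pa.

3.87 N/mm²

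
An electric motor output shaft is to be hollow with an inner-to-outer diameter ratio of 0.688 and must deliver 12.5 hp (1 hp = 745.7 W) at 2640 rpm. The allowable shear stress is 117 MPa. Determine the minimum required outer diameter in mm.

12.4 mm

ω = 2π·2640/60 = 276.5 rad/s, so T = P/ω = 12.5×745.7 / 276.5 = 33.72 N·m.
For a hollow shaft with d_i/d_o = 0.688: τ_max = 16T/(π d_o³ (1−k⁴)), so d_o = [16T/(π τ_allow (1−k⁴))]^(1/3) = [16·33.72/(π·1.17×10^8·0.7759)]^(1/3) = 0.01237 m.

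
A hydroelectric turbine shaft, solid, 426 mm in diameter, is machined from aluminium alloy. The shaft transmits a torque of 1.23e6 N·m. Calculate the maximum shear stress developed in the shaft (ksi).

J = πd⁴/32 = π(0.426)⁴/32 = 3.233×10^-3 m⁴.
τ_max = T·r/J = 1.230e6 × 0.213 / 3.233×10^-3 = 8.103×10^7 Pa.

11.8 ksi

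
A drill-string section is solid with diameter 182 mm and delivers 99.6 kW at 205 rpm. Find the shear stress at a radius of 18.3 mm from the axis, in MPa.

ω = 2π·205/60 = 21.47 rad/s, so T = P/ω = 99.6×10³ / 21.47 = 4640 N·m.
J = πd⁴/32 = π(0.182)⁴/32 = 1.077×10^-4 m⁴.
Shear stress varies linearly with radius: τ = T·r/J = 4640 × 0.0183 / 1.077×10^-4 = 7.882×10^5 Pa.

0.788 MPa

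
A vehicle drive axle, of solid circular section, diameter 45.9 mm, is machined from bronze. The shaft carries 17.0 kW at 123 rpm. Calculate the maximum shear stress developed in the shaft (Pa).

6.95e7 Pa

ω = 2π·123/60 = 12.88 rad/s, so T = P/ω = 17.0×10³ / 12.88 = 1320 N·m.
J = πd⁴/32 = π(0.0459)⁴/32 = 4.358×10^-7 m⁴.
τ_max = T·r/J = 1320 × 0.0229 / 4.358×10^-7 = 6.951×10^7 Pa.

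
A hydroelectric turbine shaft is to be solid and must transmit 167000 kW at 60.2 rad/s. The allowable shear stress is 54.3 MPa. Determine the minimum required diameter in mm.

638 mm

ω = 60.2 rad/s, so T = P/ω = 167000×10³ / 60.20 = 2.774e6 N·m.
For a solid shaft τ_max = 16T/(πd³), so d = (16T/(π τ_allow))^(1/3) = (16·2.774e6/(π·5.43×10^7))^(1/3) = 0.6384 m.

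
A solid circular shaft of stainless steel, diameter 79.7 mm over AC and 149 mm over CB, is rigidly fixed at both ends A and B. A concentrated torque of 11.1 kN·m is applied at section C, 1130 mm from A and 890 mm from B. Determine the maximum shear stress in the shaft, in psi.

Compatibility: T_A·a/J_AC = T_B·b/J_CB with T_A + T_B = T₀.
J_AC = 3.96×10^-6 m⁴, J_CB = 4.84×10^-5 m⁴, so T_A = T₀·(J_AC/a)/((J_AC/a)+(J_CB/b)) = 672.3 N·m, T_B = 10430 N·m.
τ in each portion: τ_AC = 6.76×10^6 Pa, τ_CB = 1.61×10^7 Pa; maximum is in CB.
τ_max = T_CB·r/J = 10430·0.0745/4.84×10^-5 = 1.605×10^7 Pa.

2330 psi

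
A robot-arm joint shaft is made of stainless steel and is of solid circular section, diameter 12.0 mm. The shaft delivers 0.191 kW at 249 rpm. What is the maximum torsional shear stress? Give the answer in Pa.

2.16e7 Pa

ω = 2π·249/60 = 26.08 rad/s, so T = P/ω = 0.191×10³ / 26.08 = 7.325 N·m.
J = πd⁴/32 = π(0.0120)⁴/32 = 2.036×10^-9 m⁴.
τ_max = T·r/J = 7.325 × 0.00600 / 2.036×10^-9 = 2.159×10^7 Pa.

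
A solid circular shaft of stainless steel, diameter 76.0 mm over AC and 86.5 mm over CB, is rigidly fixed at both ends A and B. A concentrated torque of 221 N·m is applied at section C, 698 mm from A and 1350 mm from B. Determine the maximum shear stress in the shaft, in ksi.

Compatibility: T_A·a/J_AC = T_B·b/J_CB with T_A + T_B = T₀.
J_AC = 3.28×10^-6 m⁴, J_CB = 5.50×10^-6 m⁴, so T_A = T₀·(J_AC/a)/((J_AC/a)+(J_CB/b)) = 118.3 N·m, T_B = 102.7 N·m.
τ in each portion: τ_AC = 1.37×10^6 Pa, τ_CB = 8.08×10^5 Pa; maximum is in AC.
τ_max = T_AC·r/J = 118.3·0.0380/3.28×10^-6 = 1.373×10^6 Pa.

0.199 ksi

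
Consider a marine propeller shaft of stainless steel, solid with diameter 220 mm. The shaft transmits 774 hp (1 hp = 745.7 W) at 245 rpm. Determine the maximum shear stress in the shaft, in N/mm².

10.8 N/mm²

ω = 2π·245/60 = 25.66 rad/s, so T = P/ω = 774×745.7 / 25.66 = 22500 N·m.
J = πd⁴/32 = π(0.220)⁴/32 = 2.300×10^-4 m⁴.
τ_max = T·r/J = 22500 × 0.110 / 2.300×10^-4 = 1.076×10^7 Pa.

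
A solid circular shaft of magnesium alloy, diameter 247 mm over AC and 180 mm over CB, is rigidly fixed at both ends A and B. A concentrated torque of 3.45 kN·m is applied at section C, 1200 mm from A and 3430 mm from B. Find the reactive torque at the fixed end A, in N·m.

Compatibility: T_A·a/J_AC = T_B·b/J_CB with T_A + T_B = T₀.
J_AC = 3.65×10^-4 m⁴, J_CB = 1.03×10^-4 m⁴, so T_A = T₀·(J_AC/a)/((J_AC/a)+(J_CB/b)) = 3140 N·m, T_B = 309.8 N·m.

3140 N·m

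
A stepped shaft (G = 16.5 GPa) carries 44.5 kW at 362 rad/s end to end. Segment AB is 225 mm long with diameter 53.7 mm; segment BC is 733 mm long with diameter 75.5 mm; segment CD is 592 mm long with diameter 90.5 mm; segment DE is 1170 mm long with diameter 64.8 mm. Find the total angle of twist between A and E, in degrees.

ω = 362 rad/s, so T = P/ω = 44.5×10³ / 362.0 = 122.9 N·m.
J_AB = π(0.0537)⁴/32 = 8.16×10^-7 m⁴; J_BC = π(0.0755)⁴/32 = 3.19×10^-6 m⁴; J_CD = π(0.0905)⁴/32 = 6.59×10^-6 m⁴; J_DE = π(0.0648)⁴/32 = 1.73×10^-6 m⁴.
θ = (T/G)·Σ L_i/J_i = (122.9/16.5×10⁹)·(0.225/8.16×10^-7 + 0.733/3.19×10^-6 + 0.592/6.59×10^-6 + 1.17/1.73×10^-6) = 9.471×10^-3 rad.

0.543°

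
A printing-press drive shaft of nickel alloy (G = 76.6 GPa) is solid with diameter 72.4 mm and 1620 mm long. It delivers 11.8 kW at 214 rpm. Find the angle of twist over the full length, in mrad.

4.13 mrad

ω = 2π·214/60 = 22.41 rad/s, so T = P/ω = 11.8×10³ / 22.41 = 526.5 N·m.
J = πd⁴/32 = π(0.0724)⁴/32 = 2.697×10^-6 m⁴.
θ = T·L/(G·J) = 526.5 × 1.62 / (76.6×10⁹ × 2.697×10^-6) = 4.128×10^-3 rad.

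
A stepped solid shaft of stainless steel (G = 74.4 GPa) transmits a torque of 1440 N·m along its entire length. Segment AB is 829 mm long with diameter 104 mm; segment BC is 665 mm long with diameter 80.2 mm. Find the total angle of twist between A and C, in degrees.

0.262°

J_AB = π(0.104)⁴/32 = 1.15×10^-5 m⁴; J_BC = π(0.0802)⁴/32 = 4.06×10^-6 m⁴.
θ = (T/G)·Σ L_i/J_i = (1440/74.4×10⁹)·(0.829/1.15×10^-5 + 0.665/4.06×10^-6) = 4.566×10^-3 rad.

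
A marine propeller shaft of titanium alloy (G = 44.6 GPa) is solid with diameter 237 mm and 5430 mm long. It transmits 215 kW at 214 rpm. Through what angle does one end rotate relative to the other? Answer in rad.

ω = 2π·214/60 = 22.41 rad/s, so T = P/ω = 215×10³ / 22.41 = 9594 N·m.
J = πd⁴/32 = π(0.237)⁴/32 = 3.097×10^-4 m⁴.
θ = T·L/(G·J) = 9594 × 5.43 / (44.6×10⁹ × 3.097×10^-4) = 3.771×10^-3 rad.

0.00377 rad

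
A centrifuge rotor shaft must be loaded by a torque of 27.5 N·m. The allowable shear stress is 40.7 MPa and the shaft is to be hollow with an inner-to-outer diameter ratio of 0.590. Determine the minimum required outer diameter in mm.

15.8 mm

For a hollow shaft with d_i/d_o = 0.590: τ_max = 16T/(π d_o³ (1−k⁴)), so d_o = [16T/(π τ_allow (1−k⁴))]^(1/3) = [16·27.50/(π·4.07×10^7·0.8788)]^(1/3) = 0.01576 m.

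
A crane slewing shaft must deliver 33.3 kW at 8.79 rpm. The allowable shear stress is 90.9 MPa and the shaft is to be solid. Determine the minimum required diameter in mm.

127 mm

ω = 2π·8.79/60 = 0.9205 rad/s, so T = P/ω = 33.3×10³ / 0.9205 = 36180 N·m.
For a solid shaft τ_max = 16T/(πd³), so d = (16T/(π τ_allow))^(1/3) = (16·36180/(π·9.09×10^7))^(1/3) = 0.1266 m.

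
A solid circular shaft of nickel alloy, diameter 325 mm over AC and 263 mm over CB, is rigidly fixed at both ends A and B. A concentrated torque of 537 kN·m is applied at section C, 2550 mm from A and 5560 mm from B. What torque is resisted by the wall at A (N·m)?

449000 N·m

Compatibility: T_A·a/J_AC = T_B·b/J_CB with T_A + T_B = T₀.
J_AC = 1.10×10^-3 m⁴, J_CB = 4.70×10^-4 m⁴, so T_A = T₀·(J_AC/a)/((J_AC/a)+(J_CB/b)) = 448700 N·m, T_B = 88260 N·m.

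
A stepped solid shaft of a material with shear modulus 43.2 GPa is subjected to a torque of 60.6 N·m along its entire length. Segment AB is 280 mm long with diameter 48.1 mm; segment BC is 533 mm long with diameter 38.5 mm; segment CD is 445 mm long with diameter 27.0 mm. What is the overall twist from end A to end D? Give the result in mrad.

16.2 mrad

J_AB = π(0.0481)⁴/32 = 5.26×10^-7 m⁴; J_BC = π(0.0385)⁴/32 = 2.16×10^-7 m⁴; J_CD = π(0.0270)⁴/32 = 5.22×10^-8 m⁴.
θ = (T/G)·Σ L_i/J_i = (60.60/43.2×10⁹)·(0.280/5.26×10^-7 + 0.533/2.16×10^-7 + 0.445/5.22×10^-8) = 0.01618 rad.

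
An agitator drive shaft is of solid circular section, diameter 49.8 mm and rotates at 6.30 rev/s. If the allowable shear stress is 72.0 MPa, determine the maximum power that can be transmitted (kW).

69.1 kW

J = πd⁴/32 = π(0.0498)⁴/32 = 6.038×10^-7 m⁴.
T_max = τ_allow·J/r = 7.20×10^7 × 6.038×10^-7 / 0.0249 = 1746 N·m.
ω = 2π·6.30 = 39.58 rad/s, so P_max = T_max·ω = 6.911×10^4 W.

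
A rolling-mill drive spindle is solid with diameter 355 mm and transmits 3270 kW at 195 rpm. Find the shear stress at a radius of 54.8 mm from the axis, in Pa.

5.63e6 Pa

ω = 2π·195/60 = 20.42 rad/s, so T = P/ω = 3270×10³ / 20.42 = 160100 N·m.
J = πd⁴/32 = π(0.355)⁴/32 = 1.559×10^-3 m⁴.
Shear stress varies linearly with radius: τ = T·r/J = 160100 × 0.0548 / 1.559×10^-3 = 5.628×10^6 Pa.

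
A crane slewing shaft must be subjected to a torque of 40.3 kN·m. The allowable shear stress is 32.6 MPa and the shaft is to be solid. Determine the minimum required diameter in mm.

185 mm

For a solid shaft τ_max = 16T/(πd³), so d = (16T/(π τ_allow))^(1/3) = (16·40300/(π·3.26×10^7))^(1/3) = 0.1847 m.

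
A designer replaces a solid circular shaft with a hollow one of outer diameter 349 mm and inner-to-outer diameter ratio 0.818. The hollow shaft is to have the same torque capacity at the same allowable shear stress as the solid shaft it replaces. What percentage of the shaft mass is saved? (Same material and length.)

Equal τ_max and T ⇒ the solid shaft needs d_s³ = d_o³(1−k⁴), so d_s = 349·(1−0.818⁴)^(1/3) = 286.3 mm.
Area ratio A_h/A_s = d_o²(1−k²)/d_s² = (1−k²)/(1−k⁴)^(2/3) = 0.4915.
Mass saving = 1 − 0.4915 = 50.8 %.

50.8 %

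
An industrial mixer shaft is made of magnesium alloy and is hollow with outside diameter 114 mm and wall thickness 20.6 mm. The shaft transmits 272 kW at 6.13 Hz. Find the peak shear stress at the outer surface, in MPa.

29.1 MPa

ω = 2π·6.13 = 38.52 rad/s, so T = P/ω = 272×10³ / 38.52 = 7062 N·m.
J = π(d_o⁴ − d_i⁴)/32 = π(0.114⁴ − 0.0728⁴)/32 = 1.382×10^-5 m⁴.
τ_max = T·r/J = 7062 × 0.0570 / 1.382×10^-5 = 2.912×10^7 Pa.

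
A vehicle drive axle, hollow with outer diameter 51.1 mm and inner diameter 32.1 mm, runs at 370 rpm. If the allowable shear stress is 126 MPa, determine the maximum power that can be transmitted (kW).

J = π(d_o⁴ − d_i⁴)/32 = π(0.0511⁴ − 0.0321⁴)/32 = 5.652×10^-7 m⁴.
T_max = τ_allow·J/r = 1.26×10^8 × 5.652×10^-7 / 0.0255 = 2787 N·m.
ω = 2π·370/60 = 38.75 rad/s, so P_max = T_max·ω = 1.080×10^5 W.

108 kW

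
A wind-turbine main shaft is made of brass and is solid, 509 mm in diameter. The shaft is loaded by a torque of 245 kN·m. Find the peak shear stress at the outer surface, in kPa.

J = πd⁴/32 = π(0.509)⁴/32 = 6.590×10^-3 m⁴.
τ_max = T·r/J = 245000 × 0.255 / 6.590×10^-3 = 9.462×10^6 Pa.

9460 kPa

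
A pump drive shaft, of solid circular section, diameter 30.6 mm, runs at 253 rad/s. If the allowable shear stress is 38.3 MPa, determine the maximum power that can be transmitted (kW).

54.5 kW

J = πd⁴/32 = π(0.0306)⁴/32 = 8.608×10^-8 m⁴.
T_max = τ_allow·J/r = 3.83×10^7 × 8.608×10^-8 / 0.0153 = 215.5 N·m.
ω = 253 rad/s, so P_max = T_max·ω = 5.451×10^4 W.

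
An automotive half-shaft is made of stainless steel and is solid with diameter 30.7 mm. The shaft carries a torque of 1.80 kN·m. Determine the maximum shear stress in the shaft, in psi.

J = πd⁴/32 = π(0.0307)⁴/32 = 8.721×10^-8 m⁴.
τ_max = T·r/J = 1800 × 0.0153 / 8.721×10^-8 = 3.168×10^8 Pa.

46000 psi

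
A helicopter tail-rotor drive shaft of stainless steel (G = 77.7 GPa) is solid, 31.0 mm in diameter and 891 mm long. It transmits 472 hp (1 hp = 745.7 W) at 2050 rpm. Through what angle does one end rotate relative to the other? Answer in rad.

0.207 rad

ω = 2π·2050/60 = 214.7 rad/s, so T = P/ω = 472×745.7 / 214.7 = 1640 N·m.
J = πd⁴/32 = π(0.0310)⁴/32 = 9.067×10^-8 m⁴.
θ = T·L/(G·J) = 1640 × 0.891 / (77.7×10⁹ × 9.067×10^-8) = 0.2074 rad.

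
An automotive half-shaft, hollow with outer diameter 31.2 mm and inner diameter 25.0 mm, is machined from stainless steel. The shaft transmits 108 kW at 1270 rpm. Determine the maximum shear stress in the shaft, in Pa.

2.32e8 Pa

ω = 2π·1270/60 = 133.0 rad/s, so T = P/ω = 108×10³ / 133.0 = 812.1 N·m.
J = π(d_o⁴ − d_i⁴)/32 = π(0.0312⁴ − 0.0250⁴)/32 = 5.468×10^-8 m⁴.
τ_max = T·r/J = 812.1 × 0.0156 / 5.468×10^-8 = 2.317×10^8 Pa.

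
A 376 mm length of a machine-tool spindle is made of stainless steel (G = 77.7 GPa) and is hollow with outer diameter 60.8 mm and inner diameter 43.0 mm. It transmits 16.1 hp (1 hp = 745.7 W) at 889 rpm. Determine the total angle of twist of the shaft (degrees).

ω = 2π·889/60 = 93.10 rad/s, so T = P/ω = 16.1×745.7 / 93.10 = 129.0 N·m.
J = π(d_o⁴ − d_i⁴)/32 = π(0.0608⁴ − 0.0430⁴)/32 = 1.006×10^-6 m⁴.
θ = T·L/(G·J) = 129.0 × 0.376 / (77.7×10⁹ × 1.006×10^-6) = 6.204×10^-4 rad.

0.0355°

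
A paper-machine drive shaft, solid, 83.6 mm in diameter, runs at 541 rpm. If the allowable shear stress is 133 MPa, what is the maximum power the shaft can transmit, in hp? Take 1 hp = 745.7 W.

J = πd⁴/32 = π(0.0836)⁴/32 = 4.795×10^-6 m⁴.
T_max = τ_allow·J/r = 1.33×10^8 × 4.795×10^-6 / 0.0418 = 15260 N·m.
ω = 2π·541/60 = 56.65 rad/s, so P_max = T_max·ω = 8.644×10^5 W.

1160 hp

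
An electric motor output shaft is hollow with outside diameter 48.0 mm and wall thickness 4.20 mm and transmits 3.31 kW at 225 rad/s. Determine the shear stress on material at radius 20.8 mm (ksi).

ω = 225 rad/s, so T = P/ω = 3.31×10³ / 225.0 = 14.71 N·m.
J = π(d_o⁴ − d_i⁴)/32 = π(0.0480⁴ − 0.0396⁴)/32 = 2.797×10^-7 m⁴.
Shear stress varies linearly with radius: τ = T·r/J = 14.71 × 0.0208 / 2.797×10^-7 = 1.094×10^6 Pa.

0.159 ksi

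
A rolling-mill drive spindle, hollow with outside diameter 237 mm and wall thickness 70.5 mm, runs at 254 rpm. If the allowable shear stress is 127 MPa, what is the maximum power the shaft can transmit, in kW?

8590 kW

J = π(d_o⁴ − d_i⁴)/32 = π(0.237⁴ − 0.0960⁴)/32 = 3.014×10^-4 m⁴.
T_max = τ_allow·J/r = 1.27×10^8 × 3.014×10^-4 / 0.118 = 323000 N·m.
ω = 2π·254/60 = 26.60 rad/s, so P_max = T_max·ω = 8.592×10^6 W.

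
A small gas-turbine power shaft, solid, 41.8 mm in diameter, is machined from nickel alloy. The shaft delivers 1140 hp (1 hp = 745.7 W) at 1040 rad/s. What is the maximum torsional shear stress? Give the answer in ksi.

ω = 1040 rad/s, so T = P/ω = 1140×745.7 / 1040 = 817.4 N·m.
J = πd⁴/32 = π(0.0418)⁴/32 = 2.997×10^-7 m⁴.
τ_max = T·r/J = 817.4 × 0.0209 / 2.997×10^-7 = 5.700×10^7 Pa.

8.27 ksi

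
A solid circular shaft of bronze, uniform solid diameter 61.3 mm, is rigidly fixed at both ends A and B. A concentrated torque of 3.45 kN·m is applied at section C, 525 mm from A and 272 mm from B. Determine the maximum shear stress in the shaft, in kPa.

With uniform GJ and both ends fixed, compatibility θ_AC = θ_CB gives T_A·a = T_B·b, together with T_A + T_B = T₀.
T_A = T₀·b/(a+b) = 3450·272/797.0 = 1177 N·m; T_B = 2273 N·m.
τ in each portion: τ_AC = 2.60×10^7 Pa, τ_CB = 5.02×10^7 Pa; maximum is in CB.
τ_max = T_CB·r/J = 2273·0.0307/1.39×10^-6 = 5.025×10^7 Pa.

50200 kPa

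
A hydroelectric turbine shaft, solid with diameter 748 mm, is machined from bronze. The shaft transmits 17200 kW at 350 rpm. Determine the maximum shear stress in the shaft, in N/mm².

5.71 N/mm²

ω = 2π·350/60 = 36.65 rad/s, so T = P/ω = 17200×10³ / 36.65 = 469300 N·m.
J = πd⁴/32 = π(0.748)⁴/32 = 0.03073 m⁴.
τ_max = T·r/J = 469300 × 0.374 / 0.03073 = 5.711×10^6 Pa.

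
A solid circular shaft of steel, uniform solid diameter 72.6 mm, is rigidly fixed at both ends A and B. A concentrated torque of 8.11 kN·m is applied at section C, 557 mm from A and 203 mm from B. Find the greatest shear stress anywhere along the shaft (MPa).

79.1 MPa

With uniform GJ and both ends fixed, compatibility θ_AC = θ_CB gives T_A·a = T_B·b, together with T_A + T_B = T₀.
T_A = T₀·b/(a+b) = 8110·203/760.0 = 2166 N·m; T_B = 5944 N·m.
τ in each portion: τ_AC = 2.88×10^7 Pa, τ_CB = 7.91×10^7 Pa; maximum is in CB.
τ_max = T_CB·r/J = 5944·0.0363/2.73×10^-6 = 7.911×10^7 Pa.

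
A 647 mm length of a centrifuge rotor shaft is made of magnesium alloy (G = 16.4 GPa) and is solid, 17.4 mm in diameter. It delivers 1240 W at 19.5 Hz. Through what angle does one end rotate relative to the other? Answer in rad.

0.0444 rad

ω = 2π·19.5 = 122.5 rad/s, so T = P/ω = 1240 / 122.5 = 10.12 N·m.
J = πd⁴/32 = π(0.0174)⁴/32 = 8.999×10^-9 m⁴.
θ = T·L/(G·J) = 10.12 × 0.647 / (16.4×10⁹ × 8.999×10^-9) = 0.04437 rad.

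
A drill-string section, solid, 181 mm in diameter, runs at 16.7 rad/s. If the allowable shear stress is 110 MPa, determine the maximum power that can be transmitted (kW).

2140 kW

J = πd⁴/32 = π(0.181)⁴/32 = 1.054×10^-4 m⁴.
T_max = τ_allow·J/r = 1.10×10^8 × 1.054×10^-4 / 0.0905 = 128100 N·m.
ω = 16.7 rad/s, so P_max = T_max·ω = 2.139×10^6 W.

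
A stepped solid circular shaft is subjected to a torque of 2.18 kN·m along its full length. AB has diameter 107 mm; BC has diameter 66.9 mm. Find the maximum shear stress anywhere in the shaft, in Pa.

3.71e7 Pa

Under the same torque, τ_max = 16T/(πd³) is largest where d is smallest — segment BC (d = 66.9 mm).
τ_max = 16·2180/(π·(0.0669)³) = 3.708×10^7 Pa.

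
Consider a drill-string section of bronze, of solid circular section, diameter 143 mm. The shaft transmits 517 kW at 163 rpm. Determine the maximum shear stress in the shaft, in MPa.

52.8 MPa

ω = 2π·163/60 = 17.07 rad/s, so T = P/ω = 517×10³ / 17.07 = 30290 N·m.
J = πd⁴/32 = π(0.143)⁴/32 = 4.105×10^-5 m⁴.
τ_max = T·r/J = 30290 × 0.0715 / 4.105×10^-5 = 5.275×10^7 Pa.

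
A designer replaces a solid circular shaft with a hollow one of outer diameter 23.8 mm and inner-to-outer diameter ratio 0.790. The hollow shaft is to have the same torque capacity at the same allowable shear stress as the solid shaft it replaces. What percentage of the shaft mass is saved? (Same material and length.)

Equal τ_max and T ⇒ the solid shaft needs d_s³ = d_o³(1−k⁴), so d_s = 23.8·(1−0.790⁴)^(1/3) = 20.19 mm.
Area ratio A_h/A_s = d_o²(1−k²)/d_s² = (1−k²)/(1−k⁴)^(2/3) = 0.5223.
Mass saving = 1 − 0.5223 = 47.8 %.

47.8 %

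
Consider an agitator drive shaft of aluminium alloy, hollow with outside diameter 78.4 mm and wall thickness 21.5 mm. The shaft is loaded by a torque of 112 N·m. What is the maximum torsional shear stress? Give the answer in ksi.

0.179 ksi

J = π(d_o⁴ − d_i⁴)/32 = π(0.0784⁴ − 0.0354⁴)/32 = 3.555×10^-6 m⁴.
τ_max = T·r/J = 112.0 × 0.0392 / 3.555×10^-6 = 1.235×10^6 Pa.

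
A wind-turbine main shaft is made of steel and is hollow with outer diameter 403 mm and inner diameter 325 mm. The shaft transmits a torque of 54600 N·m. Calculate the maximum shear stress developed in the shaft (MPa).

J = π(d_o⁴ − d_i⁴)/32 = π(0.403⁴ − 0.325⁴)/32 = 1.494×10^-3 m⁴.
τ_max = T·r/J = 54600 × 0.202 / 1.494×10^-3 = 7.363×10^6 Pa.

7.36 MPa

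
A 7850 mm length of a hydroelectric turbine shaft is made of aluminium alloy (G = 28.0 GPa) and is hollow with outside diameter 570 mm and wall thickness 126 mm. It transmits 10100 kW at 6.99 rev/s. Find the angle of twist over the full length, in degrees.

0.395°

ω = 2π·6.99 = 43.92 rad/s, so T = P/ω = 10100×10³ / 43.92 = 230000 N·m.
J = π(d_o⁴ − d_i⁴)/32 = π(0.570⁴ − 0.318⁴)/32 = 9.359×10^-3 m⁴.
θ = T·L/(G·J) = 230000 × 7.85 / (28.0×10⁹ × 9.359×10^-3) = 6.889×10^-3 rad.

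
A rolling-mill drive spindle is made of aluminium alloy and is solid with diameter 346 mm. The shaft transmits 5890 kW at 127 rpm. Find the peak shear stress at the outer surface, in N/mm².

54.5 N/mm²

ω = 2π·127/60 = 13.30 rad/s, so T = P/ω = 5890×10³ / 13.30 = 442900 N·m.
J = πd⁴/32 = π(0.346)⁴/32 = 1.407×10^-3 m⁴.
τ_max = T·r/J = 442900 × 0.173 / 1.407×10^-3 = 5.445×10^7 Pa.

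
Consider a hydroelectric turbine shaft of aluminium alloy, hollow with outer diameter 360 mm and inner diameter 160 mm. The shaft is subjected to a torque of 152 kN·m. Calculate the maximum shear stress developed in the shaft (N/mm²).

J = π(d_o⁴ − d_i⁴)/32 = π(0.360⁴ − 0.160⁴)/32 = 1.585×10^-3 m⁴.
τ_max = T·r/J = 152000 × 0.180 / 1.585×10^-3 = 1.727×10^7 Pa.

17.3 N/mm²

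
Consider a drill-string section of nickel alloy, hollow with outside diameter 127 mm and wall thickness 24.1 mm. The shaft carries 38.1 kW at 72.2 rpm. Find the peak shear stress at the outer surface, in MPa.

14.7 MPa

ω = 2π·72.2/60 = 7.561 rad/s, so T = P/ω = 38.1×10³ / 7.561 = 5039 N·m.
J = π(d_o⁴ − d_i⁴)/32 = π(0.127⁴ − 0.0788⁴)/32 = 2.175×10^-5 m⁴.
τ_max = T·r/J = 5039 × 0.0635 / 2.175×10^-5 = 1.471×10^7 Pa.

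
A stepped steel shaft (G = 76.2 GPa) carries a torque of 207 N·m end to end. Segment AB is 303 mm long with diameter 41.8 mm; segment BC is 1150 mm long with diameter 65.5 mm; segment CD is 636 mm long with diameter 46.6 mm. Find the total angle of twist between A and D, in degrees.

0.470°

J_AB = π(0.0418)⁴/32 = 3.00×10^-7 m⁴; J_BC = π(0.0655)⁴/32 = 1.81×10^-6 m⁴; J_CD = π(0.0466)⁴/32 = 4.63×10^-7 m⁴.
θ = (T/G)·Σ L_i/J_i = (207.0/76.2×10⁹)·(0.303/3.00×10^-7 + 1.15/1.81×10^-6 + 0.636/4.63×10^-7) = 8.207×10^-3 rad.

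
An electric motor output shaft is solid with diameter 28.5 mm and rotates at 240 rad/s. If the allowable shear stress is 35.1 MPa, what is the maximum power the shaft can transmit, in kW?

38.3 kW

J = πd⁴/32 = π(0.0285)⁴/32 = 6.477×10^-8 m⁴.
T_max = τ_allow·J/r = 3.51×10^7 × 6.477×10^-8 / 0.0143 = 159.5 N·m.
ω = 240 rad/s, so P_max = T_max·ω = 3.829×10^4 W.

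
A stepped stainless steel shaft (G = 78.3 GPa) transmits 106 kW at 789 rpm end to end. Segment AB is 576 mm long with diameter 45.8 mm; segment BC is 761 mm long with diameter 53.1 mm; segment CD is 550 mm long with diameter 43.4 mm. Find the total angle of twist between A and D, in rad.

0.0637 rad

ω = 2π·789/60 = 82.62 rad/s, so T = P/ω = 106×10³ / 82.62 = 1283 N·m.
J_AB = π(0.0458)⁴/32 = 4.32×10^-7 m⁴; J_BC = π(0.0531)⁴/32 = 7.81×10^-7 m⁴; J_CD = π(0.0434)⁴/32 = 3.48×10^-7 m⁴.
θ = (T/G)·Σ L_i/J_i = (1283/78.3×10⁹)·(0.576/4.32×10^-7 + 0.761/7.81×10^-7 + 0.550/3.48×10^-7) = 0.06370 rad.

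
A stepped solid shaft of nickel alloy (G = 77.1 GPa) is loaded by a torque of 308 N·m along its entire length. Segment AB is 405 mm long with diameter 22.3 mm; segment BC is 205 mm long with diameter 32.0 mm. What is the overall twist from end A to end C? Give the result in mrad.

J_AB = π(0.0223)⁴/32 = 2.43×10^-8 m⁴; J_BC = π(0.0320)⁴/32 = 1.03×10^-7 m⁴.
θ = (T/G)·Σ L_i/J_i = (308.0/77.1×10⁹)·(0.405/2.43×10^-8 + 0.205/1.03×10^-7) = 0.07459 rad.

74.6 mrad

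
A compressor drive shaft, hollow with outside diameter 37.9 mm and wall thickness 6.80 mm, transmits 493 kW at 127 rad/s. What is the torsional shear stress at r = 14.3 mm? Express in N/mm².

ω = 127 rad/s, so T = P/ω = 493×10³ / 127.0 = 3882 N·m.
J = π(d_o⁴ − d_i⁴)/32 = π(0.0379⁴ − 0.0243⁴)/32 = 1.683×10^-7 m⁴.
Shear stress varies linearly with radius: τ = T·r/J = 3882 × 0.0143 / 1.683×10^-7 = 3.298×10^8 Pa.

330 N/mm²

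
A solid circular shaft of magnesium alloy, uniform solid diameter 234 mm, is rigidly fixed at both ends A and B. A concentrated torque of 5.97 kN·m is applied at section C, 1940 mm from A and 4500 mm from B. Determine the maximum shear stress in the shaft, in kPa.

1660 kPa

With uniform GJ and both ends fixed, compatibility θ_AC = θ_CB gives T_A·a = T_B·b, together with T_A + T_B = T₀.
T_A = T₀·b/(a+b) = 5970·4500/6440 = 4172 N·m; T_B = 1798 N·m.
τ in each portion: τ_AC = 1.66×10^6 Pa, τ_CB = 7.15×10^5 Pa; maximum is in AC.
τ_max = T_AC·r/J = 4172·0.117/2.94×10^-4 = 1.658×10^6 Pa.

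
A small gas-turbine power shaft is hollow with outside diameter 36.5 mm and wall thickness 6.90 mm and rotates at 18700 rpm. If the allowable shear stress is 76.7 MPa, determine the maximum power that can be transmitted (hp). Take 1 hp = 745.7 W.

J = π(d_o⁴ − d_i⁴)/32 = π(0.0365⁴ − 0.0227⁴)/32 = 1.482×10^-7 m⁴.
T_max = τ_allow·J/r = 7.67×10^7 × 1.482×10^-7 / 0.0182 = 622.8 N·m.
ω = 2π·18700/60 = 1958 rad/s, so P_max = T_max·ω = 1.220×10^6 W.

1640 hp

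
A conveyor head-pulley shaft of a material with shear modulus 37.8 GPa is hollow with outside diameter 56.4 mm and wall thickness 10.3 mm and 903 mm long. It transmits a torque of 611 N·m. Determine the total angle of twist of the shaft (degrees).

J = π(d_o⁴ − d_i⁴)/32 = π(0.0564⁴ − 0.0358⁴)/32 = 8.321×10^-7 m⁴.
θ = T·L/(G·J) = 611.0 × 0.903 / (37.8×10⁹ × 8.321×10^-7) = 0.01754 rad.

1.01°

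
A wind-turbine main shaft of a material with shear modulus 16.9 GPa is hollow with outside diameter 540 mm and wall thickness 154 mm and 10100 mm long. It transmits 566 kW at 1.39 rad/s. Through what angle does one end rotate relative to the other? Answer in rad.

0.0302 rad

ω = 1.39 rad/s, so T = P/ω = 566×10³ / 1.390 = 407200 N·m.
J = π(d_o⁴ − d_i⁴)/32 = π(0.540⁴ − 0.232⁴)/32 = 8.063×10^-3 m⁴.
θ = T·L/(G·J) = 407200 × 10.1 / (16.9×10⁹ × 8.063×10^-3) = 0.03018 rad.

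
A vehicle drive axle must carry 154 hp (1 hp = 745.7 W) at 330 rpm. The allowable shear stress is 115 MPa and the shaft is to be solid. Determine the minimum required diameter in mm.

52.8 mm

ω = 2π·330/60 = 34.56 rad/s, so T = P/ω = 154×745.7 / 34.56 = 3323 N·m.
For a solid shaft τ_max = 16T/(πd³), so d = (16T/(π τ_allow))^(1/3) = (16·3323/(π·1.15×10^8))^(1/3) = 0.05280 m.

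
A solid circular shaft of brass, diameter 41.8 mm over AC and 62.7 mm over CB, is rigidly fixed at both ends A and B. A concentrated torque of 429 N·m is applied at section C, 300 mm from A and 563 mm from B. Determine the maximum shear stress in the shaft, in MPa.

8.09 MPa

Compatibility: T_A·a/J_AC = T_B·b/J_CB with T_A + T_B = T₀.
J_AC = 3.00×10^-7 m⁴, J_CB = 1.52×10^-6 m⁴, so T_A = T₀·(J_AC/a)/((J_AC/a)+(J_CB/b)) = 116.0 N·m, T_B = 313.0 N·m.
τ in each portion: τ_AC = 8.09×10^6 Pa, τ_CB = 6.47×10^6 Pa; maximum is in AC.
τ_max = T_AC·r/J = 116.0·0.0209/3.00×10^-7 = 8.091×10^6 Pa.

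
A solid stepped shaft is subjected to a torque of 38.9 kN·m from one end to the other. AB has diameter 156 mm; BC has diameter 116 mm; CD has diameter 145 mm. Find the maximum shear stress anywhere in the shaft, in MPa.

127 MPa

Under the same torque, τ_max = 16T/(πd³) is largest where d is smallest — segment BC (d = 116 mm).
τ_max = 16·38900/(π·(0.116)³) = 1.269×10^8 Pa.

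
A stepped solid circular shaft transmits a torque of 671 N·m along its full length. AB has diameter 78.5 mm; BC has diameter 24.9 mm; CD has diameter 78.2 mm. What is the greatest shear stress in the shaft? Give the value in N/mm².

Under the same torque, τ_max = 16T/(πd³) is largest where d is smallest — segment BC (d = 24.9 mm).
τ_max = 16·671.0/(π·(0.0249)³) = 2.214×10^8 Pa.

221 N/mm²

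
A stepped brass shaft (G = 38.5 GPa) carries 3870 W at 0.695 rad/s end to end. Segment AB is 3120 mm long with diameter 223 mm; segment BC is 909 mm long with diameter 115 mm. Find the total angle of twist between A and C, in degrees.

0.545°

ω = 0.695 rad/s, so T = P/ω = 3870 / 0.6950 = 5568 N·m.
J_AB = π(0.223)⁴/32 = 2.43×10^-4 m⁴; J_BC = π(0.115)⁴/32 = 1.72×10^-5 m⁴.
θ = (T/G)·Σ L_i/J_i = (5568/38.5×10⁹)·(3.12/2.43×10^-4 + 0.909/1.72×10^-5) = 9.515×10^-3 rad.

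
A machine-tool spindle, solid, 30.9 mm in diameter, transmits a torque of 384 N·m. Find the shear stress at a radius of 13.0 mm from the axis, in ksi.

8.09 ksi

J = πd⁴/32 = π(0.0309)⁴/32 = 8.950×10^-8 m⁴.
Shear stress varies linearly with radius: τ = T·r/J = 384.0 × 0.0130 / 8.950×10^-8 = 5.578×10^7 Pa.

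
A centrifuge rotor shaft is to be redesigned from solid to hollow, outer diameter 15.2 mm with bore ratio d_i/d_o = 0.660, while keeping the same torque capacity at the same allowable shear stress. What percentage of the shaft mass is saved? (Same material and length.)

35.1 %

Equal τ_max and T ⇒ the solid shaft needs d_s³ = d_o³(1−k⁴), so d_s = 15.2·(1−0.660⁴)^(1/3) = 14.17 mm.
Area ratio A_h/A_s = d_o²(1−k²)/d_s² = (1−k²)/(1−k⁴)^(2/3) = 0.6494.
Mass saving = 1 − 0.6494 = 35.1 %.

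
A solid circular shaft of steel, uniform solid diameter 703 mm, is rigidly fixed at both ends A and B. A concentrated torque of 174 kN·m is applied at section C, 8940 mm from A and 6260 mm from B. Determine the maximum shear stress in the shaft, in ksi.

0.218 ksi

With uniform GJ and both ends fixed, compatibility θ_AC = θ_CB gives T_A·a = T_B·b, together with T_A + T_B = T₀.
T_A = T₀·b/(a+b) = 174000·6260/15200 = 71660 N·m; T_B = 102300 N·m.
τ in each portion: τ_AC = 1.05×10^6 Pa, τ_CB = 1.50×10^6 Pa; maximum is in CB.
τ_max = T_CB·r/J = 102300·0.351/0.0240 = 1.500×10^6 Pa.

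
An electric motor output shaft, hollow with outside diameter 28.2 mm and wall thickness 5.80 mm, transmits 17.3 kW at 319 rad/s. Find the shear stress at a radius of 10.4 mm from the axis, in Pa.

1.03e7 Pa

ω = 319 rad/s, so T = P/ω = 17.3×10³ / 319.0 = 54.23 N·m.
J = π(d_o⁴ − d_i⁴)/32 = π(0.0282⁴ − 0.0166⁴)/32 = 5.463×10^-8 m⁴.
Shear stress varies linearly with radius: τ = T·r/J = 54.23 × 0.0104 / 5.463×10^-8 = 1.032×10^7 Pa.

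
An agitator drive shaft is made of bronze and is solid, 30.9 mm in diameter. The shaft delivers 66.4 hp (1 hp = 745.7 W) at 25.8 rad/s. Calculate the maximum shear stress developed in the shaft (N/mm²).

ω = 25.8 rad/s, so T = P/ω = 66.4×745.7 / 25.80 = 1919 N·m.
J = πd⁴/32 = π(0.0309)⁴/32 = 8.950×10^-8 m⁴.
τ_max = T·r/J = 1919 × 0.0154 / 8.950×10^-8 = 3.313×10^8 Pa.

331 N/mm²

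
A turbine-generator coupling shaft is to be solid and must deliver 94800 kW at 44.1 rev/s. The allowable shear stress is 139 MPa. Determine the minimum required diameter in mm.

232 mm

ω = 2π·44.1 = 277.1 rad/s, so T = P/ω = 94800×10³ / 277.1 = 342100 N·m.
For a solid shaft τ_max = 16T/(πd³), so d = (16T/(π τ_allow))^(1/3) = (16·342100/(π·1.39×10^8))^(1/3) = 0.2323 m.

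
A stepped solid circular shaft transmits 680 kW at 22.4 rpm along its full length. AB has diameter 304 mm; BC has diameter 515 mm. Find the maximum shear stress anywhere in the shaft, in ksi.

ω = 2π·22.4/60 = 2.346 rad/s, so T = P/ω = 680×10³ / 2.346 = 289900 N·m.
Under the same torque, τ_max = 16T/(πd³) is largest where d is smallest — segment AB (d = 304 mm).
τ_max = 16·289900/(π·(0.304)³) = 5.255×10^7 Pa.

7.62 ksi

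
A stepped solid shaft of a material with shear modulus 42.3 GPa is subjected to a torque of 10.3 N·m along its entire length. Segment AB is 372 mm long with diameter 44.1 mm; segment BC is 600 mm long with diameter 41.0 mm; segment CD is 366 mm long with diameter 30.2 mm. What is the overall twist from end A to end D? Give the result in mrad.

1.86 mrad

J_AB = π(0.0441)⁴/32 = 3.71×10^-7 m⁴; J_BC = π(0.0410)⁴/32 = 2.77×10^-7 m⁴; J_CD = π(0.0302)⁴/32 = 8.17×10^-8 m⁴.
θ = (T/G)·Σ L_i/J_i = (10.30/42.3×10⁹)·(0.372/3.71×10^-7 + 0.600/2.77×10^-7 + 0.366/8.17×10^-8) = 1.862×10^-3 rad.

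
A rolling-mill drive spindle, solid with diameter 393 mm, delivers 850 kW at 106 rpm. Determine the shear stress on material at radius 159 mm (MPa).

5.20 MPa

ω = 2π·106/60 = 11.10 rad/s, so T = P/ω = 850×10³ / 11.10 = 76570 N·m.
J = πd⁴/32 = π(0.393)⁴/32 = 2.342×10^-3 m⁴.
Shear stress varies linearly with radius: τ = T·r/J = 76570 × 0.159 / 2.342×10^-3 = 5.199×10^6 Pa.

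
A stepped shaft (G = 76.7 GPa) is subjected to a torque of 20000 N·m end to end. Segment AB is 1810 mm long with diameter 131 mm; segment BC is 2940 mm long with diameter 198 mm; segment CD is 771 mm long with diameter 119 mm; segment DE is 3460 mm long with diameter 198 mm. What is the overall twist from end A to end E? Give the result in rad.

0.0376 rad

J_AB = π(0.131)⁴/32 = 2.89×10^-5 m⁴; J_BC = π(0.198)⁴/32 = 1.51×10^-4 m⁴; J_CD = π(0.119)⁴/32 = 1.97×10^-5 m⁴; J_DE = π(0.198)⁴/32 = 1.51×10^-4 m⁴.
θ = (T/G)·Σ L_i/J_i = (20000/76.7×10⁹)·(1.81/2.89×10^-5 + 2.94/1.51×10^-4 + 0.771/1.97×10^-5 + 3.46/1.51×10^-4) = 0.03760 rad.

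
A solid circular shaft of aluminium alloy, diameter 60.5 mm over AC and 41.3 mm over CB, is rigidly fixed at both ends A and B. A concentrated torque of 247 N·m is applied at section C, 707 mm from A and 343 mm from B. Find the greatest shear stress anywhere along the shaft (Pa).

5.52e6 Pa

Compatibility: T_A·a/J_AC = T_B·b/J_CB with T_A + T_B = T₀.
J_AC = 1.32×10^-6 m⁴, J_CB = 2.86×10^-7 m⁴, so T_A = T₀·(J_AC/a)/((J_AC/a)+(J_CB/b)) = 170.6 N·m, T_B = 76.37 N·m.
τ in each portion: τ_AC = 3.92×10^6 Pa, τ_CB = 5.52×10^6 Pa; maximum is in CB.
τ_max = T_CB·r/J = 76.37·0.0206/2.86×10^-7 = 5.522×10^6 Pa.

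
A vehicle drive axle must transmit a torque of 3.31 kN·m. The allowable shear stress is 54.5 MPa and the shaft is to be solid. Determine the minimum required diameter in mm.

67.6 mm

For a solid shaft τ_max = 16T/(πd³), so d = (16T/(π τ_allow))^(1/3) = (16·3310/(π·5.45×10^7))^(1/3) = 0.06763 m.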